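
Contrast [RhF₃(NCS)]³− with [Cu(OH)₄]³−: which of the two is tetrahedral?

[Cu(OH)₄]³−

For [RhF₃(NCS)]³−: Ligand charges: each fluoride is −1; each isothiocyanate is −1. With an overall charge of −3 the rhodium centre must be in the +1 oxidation state. Rh sits in group 9, so the d-electron count is 9 − 1 = 8. A 4d d⁸ ion has a large crystal-field splitting; square planar leaves the high-energy d_{x²−y²} orbital empty and maximises CFSE. → square planar.
For [Cu(OH)₄]³−: Each hydroxide is −1; balancing the −3 overall charge requires Cu(I). Copper is a group-11 element; Cu(I) is therefore d¹⁰. A d¹⁰ ion has no crystal-field stabilisation preference between square planar and tetrahedral, so four ligands adopt the sterically favoured tetrahedral geometry. → tetrahedral.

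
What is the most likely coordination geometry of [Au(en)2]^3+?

Summing ligand charges against the +3 overall charge gives an oxidation state of +3 for gold.
Gold is a group-11 element; Au(III) is therefore d⁸.
Counting donor atoms: 2×ethylenediamine (bidentate) → 4 donors. Coordination number = 4.
A 5d d⁸ ion has a large crystal-field splitting; square planar leaves the high-energy d_{x²−y²} orbital empty and maximises CFSE.

square planar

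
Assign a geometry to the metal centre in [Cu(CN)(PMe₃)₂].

Summing ligand charges against the 0 overall charge gives an oxidation state of +1 for copper.
Cu sits in group 11, so the d-electron count is 11 − 1 = 10.
Coordination number: 3.
Three ligands around a d¹⁰ centre minimise repulsion in a trigonal-planar arrangement.

trigonal planar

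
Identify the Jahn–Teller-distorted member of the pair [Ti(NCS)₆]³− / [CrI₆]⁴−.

[CrI₆]⁴−

[Ti(NCS)₆]³−: Summing ligand charges against the −3 overall charge gives an oxidation state of +3 for titanium. Titanium is a group-4 element; Ti(III) is therefore d¹. The d¹ configuration leaves the e_g set evenly filled (or empty) — no strong Jahn–Teller driving force.
[CrI₆]⁴−: Each iodide is −1; balancing the −4 overall charge requires Cr(II). Group 6 minus oxidation state 2 gives a d⁴ configuration. Iodide is a weak-field ligand for a first-row metal, so the complex is high-spin. The t₂g³e_g¹ (high-spin) configuration has an unevenly filled e_g set; the Jahn–Teller theorem predicts a tetragonal distortion (typically axial elongation) to lift the degeneracy.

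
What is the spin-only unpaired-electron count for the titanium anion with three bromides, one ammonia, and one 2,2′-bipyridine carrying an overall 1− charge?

Each bromide is −1; ammonia is neutral; 2,2′-bipyridine is neutral; balancing the −1 overall charge requires Ti(II).
Ti sits in group 4, so the d-electron count is 4 − 2 = 2.
Counting donor atoms: 3×bromide (monodentate) → 3 donors; 1×ammonia (monodentate) → 1 donor; 1×2,2′-bipyridine (bidentate) → 2 donors. Coordination number = 6.
In an octahedral field the d² configuration is t₂g²e_g⁰ (only one arrangement possible), giving 2 unpaired electrons.

2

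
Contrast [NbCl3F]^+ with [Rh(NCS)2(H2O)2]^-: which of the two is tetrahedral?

[NbCl3F]^+

For [NbCl3F]^+: Ligand charges: each chloride is −1; each fluoride is −1. With an overall charge of +1 the niobium centre must be in the +5 oxidation state. Group 5 minus oxidation state 5 gives a d⁰ configuration. A d⁰ ion has no crystal-field stabilisation preference between square planar and tetrahedral, so four ligands adopt the sterically favoured tetrahedral geometry. → tetrahedral.
For [Rh(NCS)2(H2O)2]^-: Ligand charges: each isothiocyanate is −1; water is neutral. With an overall charge of −1 the rhodium centre must be in the +1 oxidation state. Rh sits in group 9, so the d-electron count is 9 − 1 = 8. A 4d d⁸ ion has a large crystal-field splitting; square planar leaves the high-energy d_{x²−y²} orbital empty and maximises CFSE. → square planar.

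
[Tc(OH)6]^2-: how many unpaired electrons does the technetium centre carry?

Summing ligand charges against the −2 overall charge gives an oxidation state of +4 for technetium.
Tc sits in group 7, so the d-electron count is 7 − 4 = 3.
In an octahedral field the d³ configuration is t₂g³e_g⁰ (only one arrangement possible), giving 3 unpaired electrons.

3 unpaired electrons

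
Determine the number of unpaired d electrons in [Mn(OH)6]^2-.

3

Each hydroxide is −1; balancing the −2 overall charge requires Mn(IV).
Manganese is a group-7 element; Mn(IV) is therefore d³.
In an octahedral field the d³ configuration is t₂g³e_g⁰ (only one arrangement possible), giving 3 unpaired electrons.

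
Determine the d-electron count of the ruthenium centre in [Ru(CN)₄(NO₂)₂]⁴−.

Each cyanide is −1; each nitro (N-bound nitrite) is −1; balancing the −4 overall charge requires Ru(II).
Ru sits in group 8, so the d-electron count is 8 − 2 = 6.

d6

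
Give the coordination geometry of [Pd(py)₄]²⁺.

Ligand charges: pyridine is neutral. With an overall charge of +2 the palladium centre must be in the +2 oxidation state.
Palladium is a group-10 element; Pd(II) is therefore d⁸.
Coordination number: 4.
A 4d d⁸ ion has a large crystal-field splitting; square planar leaves the high-energy d_{x²−y²} orbital empty and maximises CFSE.

square planar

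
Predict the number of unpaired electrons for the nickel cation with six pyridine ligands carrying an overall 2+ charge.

Ligand charges: pyridine is neutral. With an overall charge of +2 the nickel centre must be in the +2 oxidation state.
Group 10 minus oxidation state 2 gives a d⁸ configuration.
In an octahedral field the d⁸ configuration is t₂g⁶e_g² (only one arrangement possible), giving 2 unpaired electrons.

2 unpaired electrons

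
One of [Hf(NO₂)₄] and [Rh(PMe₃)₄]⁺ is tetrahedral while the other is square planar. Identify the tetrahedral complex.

For [Hf(NO₂)₄]: Summing ligand charges against the 0 overall charge gives an oxidation state of +4 for hafnium. Group 4 minus oxidation state 4 gives a d⁰ configuration. A d⁰ ion has no crystal-field stabilisation preference between square planar and tetrahedral, so four ligands adopt the sterically favoured tetrahedral geometry. → tetrahedral.
For [Rh(PMe₃)₄]⁺: Ligand charges: trimethylphosphine is neutral. With an overall charge of +1 the rhodium centre must be in the +1 oxidation state. Rh sits in group 9, so the d-electron count is 9 − 1 = 8. A 4d d⁸ ion has a large crystal-field splitting; square planar leaves the high-energy d_{x²−y²} orbital empty and maximises CFSE. → square planar.

[Hf(NO₂)₄]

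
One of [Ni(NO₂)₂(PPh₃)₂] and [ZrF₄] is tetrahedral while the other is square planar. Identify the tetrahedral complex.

[ZrF₄]

For [Ni(NO₂)₂(PPh₃)₂]: Summing ligand charges against the 0 overall charge gives an oxidation state of +2 for nickel. Group 10 minus oxidation state 2 gives a d⁸ configuration. Nitro (N-bound nitrite) and triphenylphosphine are strong-field ligands (high in the spectrochemical series). A 3d d⁸ ion with strong-field ligands gains enough CFSE to favour square planar over tetrahedral. → square planar.
For [ZrF₄]: Ligand charges: each fluoride is −1. With an overall charge of 0 the zirconium centre must be in the +4 oxidation state. Zirconium is a group-4 element; Zr(IV) is therefore d⁰. A d⁰ ion has no crystal-field stabilisation preference between square planar and tetrahedral, so four ligands adopt the sterically favoured tetrahedral geometry. → tetrahedral.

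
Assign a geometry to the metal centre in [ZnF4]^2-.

Ligand charges: each fluoride is −1. With an overall charge of −2 the zinc centre must be in the +2 oxidation state.
Group 12 minus oxidation state 2 gives a d¹⁰ configuration.
Coordination number: 4.
A d¹⁰ ion has no crystal-field stabilisation preference between square planar and tetrahedral, so four ligands adopt the sterically favoured tetrahedral geometry.

tetrahedral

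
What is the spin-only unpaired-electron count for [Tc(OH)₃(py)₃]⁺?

Ligand charges: each hydroxide is −1; pyridine is neutral. With an overall charge of +1 the technetium centre must be in the +4 oxidation state.
Technetium is a group-7 element; Tc(IV) is therefore d³.
In an octahedral field the d³ configuration is t₂g³e_g⁰ (only one arrangement possible), giving 3 unpaired electrons.

3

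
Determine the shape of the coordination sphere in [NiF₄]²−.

tetrahedral

Each fluoride is −1; balancing the −2 overall charge requires Ni(II).
Nickel is a group-10 element; Ni(II) is therefore d⁸.
Coordination number: 4.
Fluoride is a weak-field ligand.
With weak-field ligands the CFSE gain from square planar is small, so a 3d d⁸ ion takes the sterically preferred tetrahedral geometry.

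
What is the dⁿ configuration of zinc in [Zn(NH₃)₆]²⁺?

d¹⁰

Ammonia is neutral; balancing the +2 overall charge requires Zn(II).
Group 12 minus oxidation state 2 gives a d¹⁰ configuration.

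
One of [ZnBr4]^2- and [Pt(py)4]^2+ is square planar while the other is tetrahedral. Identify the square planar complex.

For [ZnBr4]^2-: Ligand charges: each bromide is −1. With an overall charge of −2 the zinc centre must be in the +2 oxidation state. Zn sits in group 12, so the d-electron count is 12 − 2 = 10. A d¹⁰ ion has no crystal-field stabilisation preference between square planar and tetrahedral, so four ligands adopt the sterically favoured tetrahedral geometry. → tetrahedral.
For [Pt(py)4]^2+: Summing ligand charges against the +2 overall charge gives an oxidation state of +2 for platinum. Platinum is a group-10 element; Pt(II) is therefore d⁸. A 5d d⁸ ion has a large crystal-field splitting; square planar leaves the high-energy d_{x²−y²} orbital empty and maximises CFSE. → square planar.

[Pt(py)4]^2+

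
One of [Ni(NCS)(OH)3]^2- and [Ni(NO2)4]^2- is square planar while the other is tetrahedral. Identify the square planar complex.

For [Ni(NCS)(OH)3]^2-: Ligand charges: each isothiocyanate is −1; each hydroxide is −1. With an overall charge of −2 the nickel centre must be in the +2 oxidation state. Ni sits in group 10, so the d-electron count is 10 − 2 = 8. Hydroxide and isothiocyanate are weak-field ligands. With weak-field ligands the CFSE gain from square planar is small, so a 3d d⁸ ion takes the sterically preferred tetrahedral geometry. → tetrahedral.
For [Ni(NO2)4]^2-: Ligand charges: each nitro (N-bound nitrite) is −1. With an overall charge of −2 the nickel centre must be in the +2 oxidation state. Nickel is a group-10 element; Ni(II) is therefore d⁸. Nitro (N-bound nitrite) is a strong-field ligand (high in the spectrochemical series). A 3d d⁸ ion with strong-field ligands gains enough CFSE to favour square planar over tetrahedral. → square planar.

[Ni(NO2)4]^2-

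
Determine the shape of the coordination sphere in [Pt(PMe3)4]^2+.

square planar

Ligand charges: trimethylphosphine is neutral. With an overall charge of +2 the platinum centre must be in the +2 oxidation state.
Platinum is a group-10 element; Pt(II) is therefore d⁸.
Coordination number: 4.
A 5d d⁸ ion has a large crystal-field splitting; square planar leaves the high-energy d_{x²−y²} orbital empty and maximises CFSE.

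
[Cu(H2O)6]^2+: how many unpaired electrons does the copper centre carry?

Summing ligand charges against the +2 overall charge gives an oxidation state of +2 for copper.
Cu sits in group 11, so the d-electron count is 11 − 2 = 9.
In an octahedral field the d⁹ configuration is t₂g⁶e_g³ (only one arrangement possible), giving 1 unpaired electron.

1 unpaired electron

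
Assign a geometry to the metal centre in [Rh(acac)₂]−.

Each acetylacetonate is −1; balancing the −1 overall charge requires Rh(I).
Rhodium is a group-9 element; Rh(I) is therefore d⁸.
Counting donor atoms: 2×acetylacetonate (bidentate) → 4 donors. Coordination number = 4.
A 4d d⁸ ion has a large crystal-field splitting; square planar leaves the high-energy d_{x²−y²} orbital empty and maximises CFSE.

square planar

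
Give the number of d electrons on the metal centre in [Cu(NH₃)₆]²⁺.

Summing ligand charges against the +2 overall charge gives an oxidation state of +2 for copper.
Group 11 minus oxidation state 2 gives a d⁹ configuration.

d9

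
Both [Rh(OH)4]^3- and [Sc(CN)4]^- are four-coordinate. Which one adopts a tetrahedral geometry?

For [Rh(OH)4]^3-: Ligand charges: each hydroxide is −1. With an overall charge of −3 the rhodium centre must be in the +1 oxidation state. Group 9 minus oxidation state 1 gives a d⁸ configuration. A 4d d⁸ ion has a large crystal-field splitting; square planar leaves the high-energy d_{x²−y²} orbital empty and maximises CFSE. → square planar.
For [Sc(CN)4]^-: Ligand charges: each cyanide is −1. With an overall charge of −1 the scandium centre must be in the +3 oxidation state. Group 3 minus oxidation state 3 gives a d⁰ configuration. A d⁰ ion has no crystal-field stabilisation preference between square planar and tetrahedral, so four ligands adopt the sterically favoured tetrahedral geometry. → tetrahedral.

[Sc(CN)4]^-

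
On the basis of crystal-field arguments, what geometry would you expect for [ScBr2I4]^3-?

octahedral

Each bromide is −1; each iodide is −1; balancing the −3 overall charge requires Sc(III).
Group 3 minus oxidation state 3 gives a d⁰ configuration.
Coordination number: 6.
Six donors around a single metal centre give an octahedral coordination sphere.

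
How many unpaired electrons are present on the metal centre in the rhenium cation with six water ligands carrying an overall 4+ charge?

Summing ligand charges against the +4 overall charge gives an oxidation state of +4 for rhenium.
Rhenium is a group-7 element; Re(IV) is therefore d³.
In an octahedral field the d³ configuration is t₂g³e_g⁰ (only one arrangement possible), giving 3 unpaired electrons.

3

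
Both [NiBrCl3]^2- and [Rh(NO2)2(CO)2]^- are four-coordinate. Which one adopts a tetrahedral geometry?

[NiBrCl3]^2-

For [NiBrCl3]^2-: Summing ligand charges against the −2 overall charge gives an oxidation state of +2 for nickel. Nickel is a group-10 element; Ni(II) is therefore d⁸. Bromide and chloride are weak-field ligands. With weak-field ligands the CFSE gain from square planar is small, so a 3d d⁸ ion takes the sterically preferred tetrahedral geometry. → tetrahedral.
For [Rh(NO2)2(CO)2]^-: Summing ligand charges against the −1 overall charge gives an oxidation state of +1 for rhodium. Rh sits in group 9, so the d-electron count is 9 − 1 = 8. A 4d d⁸ ion has a large crystal-field splitting; square planar leaves the high-energy d_{x²−y²} orbital empty and maximises CFSE. → square planar.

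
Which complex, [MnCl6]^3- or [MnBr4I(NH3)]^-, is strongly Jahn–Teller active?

[MnCl6]^3-

[MnCl6]^3-: Each chloride is −1; balancing the −3 overall charge requires Mn(III). Mn sits in group 7, so the d-electron count is 7 − 3 = 4. Chloride is a weak-field ligand for a first-row metal, so the complex is high-spin. The t₂g³e_g¹ (high-spin) configuration has an unevenly filled e_g set; the Jahn–Teller theorem predicts a tetragonal distortion (typically axial elongation) to lift the degeneracy.
[MnBr4I(NH3)]^-: Each bromide is −1; each iodide is −1; ammonia is neutral; balancing the −1 overall charge requires Mn(IV). Mn sits in group 7, so the d-electron count is 7 − 4 = 3. The d³ configuration leaves the e_g set evenly filled (or empty) — no strong Jahn–Teller driving force.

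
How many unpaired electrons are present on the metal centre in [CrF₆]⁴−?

4

Ligand charges: each fluoride is −1. With an overall charge of −4 the chromium centre must be in the +2 oxidation state.
Group 6 minus oxidation state 2 gives a d⁴ configuration.
The spin state decides the count: Fluoride is a weak-field ligand for a first-row metal, so the complex is high-spin.
An octahedral high-spin d⁴ ion is t₂g³e_g¹, giving 4 unpaired electrons.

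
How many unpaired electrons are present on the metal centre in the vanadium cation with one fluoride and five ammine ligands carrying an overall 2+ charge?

Summing ligand charges against the +2 overall charge gives an oxidation state of +3 for vanadium.
V sits in group 5, so the d-electron count is 5 − 3 = 2.
In an octahedral field the d² configuration is t₂g²e_g⁰ (only one arrangement possible), giving 2 unpaired electrons.

2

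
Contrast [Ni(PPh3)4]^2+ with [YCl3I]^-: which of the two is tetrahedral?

[YCl3I]^-

For [Ni(PPh3)4]^2+: Summing ligand charges against the +2 overall charge gives an oxidation state of +2 for nickel. Nickel is a group-10 element; Ni(II) is therefore d⁸. Triphenylphosphine is a strong-field ligand (high in the spectrochemical series). A 3d d⁸ ion with strong-field ligands gains enough CFSE to favour square planar over tetrahedral. → square planar.
For [YCl3I]^-: Each chloride is −1; each iodide is −1; balancing the −1 overall charge requires Y(III). Yttrium is a group-3 element; Y(III) is therefore d⁰. A d⁰ ion has no crystal-field stabilisation preference between square planar and tetrahedral, so four ligands adopt the sterically favoured tetrahedral geometry. → tetrahedral.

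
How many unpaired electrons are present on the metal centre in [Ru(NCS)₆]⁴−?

Ligand charges: each isothiocyanate is −1. With an overall charge of −4 the ruthenium centre must be in the +2 oxidation state.
Ru sits in group 8, so the d-electron count is 8 − 2 = 6.
The spin state decides the count: a 4d ion has a large Δₒ and is invariably low-spin.
An octahedral low-spin d⁶ ion is t₂g⁶e_g⁰, giving 0 unpaired electrons.

0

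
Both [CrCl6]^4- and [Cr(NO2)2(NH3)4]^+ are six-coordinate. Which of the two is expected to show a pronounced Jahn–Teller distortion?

[CrCl6]^4-: Ligand charges: each chloride is −1. With an overall charge of −4 the chromium centre must be in the +2 oxidation state. Cr sits in group 6, so the d-electron count is 6 − 2 = 4. Chloride is a weak-field ligand for a first-row metal, so the complex is high-spin. The t₂g³e_g¹ (high-spin) configuration has an unevenly filled e_g set; the Jahn–Teller theorem predicts a tetragonal distortion (typically axial elongation) to lift the degeneracy.
[Cr(NO2)2(NH3)4]^+: Summing ligand charges against the +1 overall charge gives an oxidation state of +3 for chromium. Chromium is a group-6 element; Cr(III) is therefore d³. The d³ configuration leaves the e_g set evenly filled (or empty) — no strong Jahn–Teller driving force.

[CrCl6]^4-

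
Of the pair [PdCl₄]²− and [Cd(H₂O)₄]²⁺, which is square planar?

For [PdCl₄]²−: Ligand charges: each chloride is −1. With an overall charge of −2 the palladium centre must be in the +2 oxidation state. Group 10 minus oxidation state 2 gives a d⁸ configuration. A 4d d⁸ ion has a large crystal-field splitting; square planar leaves the high-energy d_{x²−y²} orbital empty and maximises CFSE. → square planar.
For [Cd(H₂O)₄]²⁺: Water is neutral; balancing the +2 overall charge requires Cd(II). Cd sits in group 12, so the d-electron count is 12 − 2 = 10. A d¹⁰ ion has no crystal-field stabilisation preference between square planar and tetrahedral, so four ligands adopt the sterically favoured tetrahedral geometry. → tetrahedral.

[PdCl₄]²−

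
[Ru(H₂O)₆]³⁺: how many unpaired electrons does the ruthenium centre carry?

Ligand charges: water is neutral. With an overall charge of +3 the ruthenium centre must be in the +3 oxidation state.
Ruthenium is a group-8 element; Ru(III) is therefore d⁵.
The spin state decides the count: a 4d ion has a large Δₒ and is invariably low-spin.
An octahedral low-spin d⁵ ion is t₂g⁵e_g⁰, giving 1 unpaired electron.

1 unpaired electron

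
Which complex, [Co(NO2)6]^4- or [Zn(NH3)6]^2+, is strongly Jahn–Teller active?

[Co(NO2)6]^4-: Ligand charges: each nitro (N-bound nitrite) is −1. With an overall charge of −4 the cobalt centre must be in the +2 oxidation state. Group 9 minus oxidation state 2 gives a d⁷ configuration. Nitro (N-bound nitrite) is a strong-field ligand (high in the spectrochemical series) for a first-row metal, so the complex is low-spin. The t₂g⁶e_g¹ (low-spin) configuration has an unevenly filled e_g set; the Jahn–Teller theorem predicts a tetragonal distortion (typically axial elongation) to lift the degeneracy.
[Zn(NH3)6]^2+: Summing ligand charges against the +2 overall charge gives an oxidation state of +2 for zinc. Zn sits in group 12, so the d-electron count is 12 − 2 = 10. The d¹⁰ configuration leaves the e_g set evenly filled (or empty) — no strong Jahn–Teller driving force.

[Co(NO2)6]^4-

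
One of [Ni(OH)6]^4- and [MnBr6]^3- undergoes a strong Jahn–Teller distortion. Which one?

[MnBr6]^3-

[Ni(OH)6]^4-: Summing ligand charges against the −4 overall charge gives an oxidation state of +2 for nickel. Group 10 minus oxidation state 2 gives a d⁸ configuration. The d⁸ configuration leaves the e_g set evenly filled (or empty) — no strong Jahn–Teller driving force.
[MnBr6]^3-: Ligand charges: each bromide is −1. With an overall charge of −3 the manganese centre must be in the +3 oxidation state. Mn sits in group 7, so the d-electron count is 7 − 3 = 4. Bromide is a weak-field ligand for a first-row metal, so the complex is high-spin. The t₂g³e_g¹ (high-spin) configuration has an unevenly filled e_g set; the Jahn–Teller theorem predicts a tetragonal distortion (typically axial elongation) to lift the degeneracy.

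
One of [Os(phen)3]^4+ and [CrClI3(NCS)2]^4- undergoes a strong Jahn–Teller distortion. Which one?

[CrClI3(NCS)2]^4-

[Os(phen)3]^4+: 1,10-phenanthroline is neutral; balancing the +4 overall charge requires Os(IV). Os sits in group 8, so the d-electron count is 8 − 4 = 4. A 5d ion has a large Δₒ and is invariably low-spin. The d⁴ configuration leaves the e_g set evenly filled (or empty) — no strong Jahn–Teller driving force.
[CrClI3(NCS)2]^4-: Each chloride is −1; each iodide is −1; each isothiocyanate is −1; balancing the −4 overall charge requires Cr(II). Group 6 minus oxidation state 2 gives a d⁴ configuration. Chloride, iodide, and isothiocyanate are weak-field ligands for a first-row metal, so the complex is high-spin. The t₂g³e_g¹ (high-spin) configuration has an unevenly filled e_g set; the Jahn–Teller theorem predicts a tetragonal distortion (typically axial elongation) to lift the degeneracy.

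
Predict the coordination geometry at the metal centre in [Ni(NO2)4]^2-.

square planar

Summing ligand charges against the −2 overall charge gives an oxidation state of +2 for nickel.
Nickel is a group-10 element; Ni(II) is therefore d⁸.
With 4 monodentate ligands the coordination number is 4.
Nitro (N-bound nitrite) is a strong-field ligand (high in the spectrochemical series).
A 3d d⁸ ion with strong-field ligands gains enough CFSE to favour square planar over tetrahedral.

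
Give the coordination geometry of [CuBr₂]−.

Each bromide is −1; balancing the −1 overall charge requires Cu(I).
Cu sits in group 11, so the d-electron count is 11 − 1 = 10.
Coordination number: 2.
A d¹⁰ ion with only two ligands adopts a linear arrangement (sp hybridisation; no CFSE preference).

linear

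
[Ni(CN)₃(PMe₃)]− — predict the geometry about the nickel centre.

Ligand charges: each cyanide is −1; trimethylphosphine is neutral. With an overall charge of −1 the nickel centre must be in the +2 oxidation state.
Group 10 minus oxidation state 2 gives a d⁸ configuration.
Coordination number: 4.
Cyanide and trimethylphosphine are strong-field ligands (high in the spectrochemical series).
A 3d d⁸ ion with strong-field ligands gains enough CFSE to favour square planar over tetrahedral.

square planar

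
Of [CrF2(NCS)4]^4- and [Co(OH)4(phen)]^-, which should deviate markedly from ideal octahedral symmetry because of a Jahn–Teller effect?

[CrF2(NCS)4]^4-: Each fluoride is −1; each isothiocyanate is −1; balancing the −4 overall charge requires Cr(II). Cr sits in group 6, so the d-electron count is 6 − 2 = 4. Fluoride and isothiocyanate are weak-field ligands for a first-row metal, so the complex is high-spin. The t₂g³e_g¹ (high-spin) configuration has an unevenly filled e_g set; the Jahn–Teller theorem predicts a tetragonal distortion (typically axial elongation) to lift the degeneracy.
[Co(OH)4(phen)]^-: Ligand charges: each hydroxide is −1; 1,10-phenanthroline is neutral. With an overall charge of −1 the cobalt centre must be in the +3 oxidation state. Group 9 minus oxidation state 3 gives a d⁶ configuration. Co(III) has an exceptionally large octahedral splitting and is low-spin with essentially every ligand except fluoride. The d⁶ configuration leaves the e_g set evenly filled (or empty) — no strong Jahn–Teller driving force.

[CrF2(NCS)4]^4-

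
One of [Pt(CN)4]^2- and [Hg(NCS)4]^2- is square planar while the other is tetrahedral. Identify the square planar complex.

For [Pt(CN)4]^2-: Each cyanide is −1; balancing the −2 overall charge requires Pt(II). Group 10 minus oxidation state 2 gives a d⁸ configuration. A 5d d⁸ ion has a large crystal-field splitting; square planar leaves the high-energy d_{x²−y²} orbital empty and maximises CFSE. → square planar.
For [Hg(NCS)4]^2-: Each isothiocyanate is −1; balancing the −2 overall charge requires Hg(II). Group 12 minus oxidation state 2 gives a d¹⁰ configuration. A d¹⁰ ion has no crystal-field stabilisation preference between square planar and tetrahedral, so four ligands adopt the sterically favoured tetrahedral geometry. → tetrahedral.

[Pt(CN)4]^2-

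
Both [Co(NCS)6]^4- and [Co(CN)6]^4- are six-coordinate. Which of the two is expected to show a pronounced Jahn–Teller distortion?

[Co(CN)6]^4-

[Co(NCS)6]^4-: Each isothiocyanate is −1; balancing the −4 overall charge requires Co(II). Co sits in group 9, so the d-electron count is 9 − 2 = 7. Isothiocyanate is a weak-field ligand for a first-row metal, so the complex is high-spin. The d⁷ configuration leaves the e_g set evenly filled (or empty) — no strong Jahn–Teller driving force.
[Co(CN)6]^4-: Each cyanide is −1; balancing the −4 overall charge requires Co(II). Co sits in group 9, so the d-electron count is 9 − 2 = 7. Cyanide is a strong-field ligand (high in the spectrochemical series) for a first-row metal, so the complex is low-spin. The t₂g⁶e_g¹ (low-spin) configuration has an unevenly filled e_g set; the Jahn–Teller theorem predicts a tetragonal distortion (typically axial elongation) to lift the degeneracy.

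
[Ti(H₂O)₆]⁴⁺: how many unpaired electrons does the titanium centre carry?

0

Ligand charges: water is neutral. With an overall charge of +4 the titanium centre must be in the +4 oxidation state.
Group 4 minus oxidation state 4 gives a d⁰ configuration.
In an octahedral field the d⁰ configuration is t₂g⁰e_g⁰, giving 0 unpaired electrons.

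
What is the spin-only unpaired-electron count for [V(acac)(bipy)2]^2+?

Summing ligand charges against the +2 overall charge gives an oxidation state of +3 for vanadium.
V sits in group 5, so the d-electron count is 5 − 3 = 2.
Counting donor atoms: 1×acetylacetonate (bidentate) → 2 donors; 2×2,2′-bipyridine (bidentate) → 4 donors. Coordination number = 6.
In an octahedral field the d² configuration is t₂g²e_g⁰ (only one arrangement possible), giving 2 unpaired electrons.

2 unpaired electrons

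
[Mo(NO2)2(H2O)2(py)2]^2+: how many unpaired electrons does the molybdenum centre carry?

Ligand charges: each nitro (N-bound nitrite) is −1; water is neutral; pyridine is neutral. With an overall charge of +2 the molybdenum centre must be in the +4 oxidation state.
Mo sits in group 6, so the d-electron count is 6 − 4 = 2.
In an octahedral field the d² configuration is t₂g²e_g⁰ (only one arrangement possible), giving 2 unpaired electrons.

2 unpaired electrons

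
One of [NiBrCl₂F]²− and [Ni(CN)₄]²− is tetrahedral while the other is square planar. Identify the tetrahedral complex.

[NiBrCl₂F]²−

For [NiBrCl₂F]²−: Each bromide is −1; each chloride is −1; each fluoride is −1; balancing the −2 overall charge requires Ni(II). Group 10 minus oxidation state 2 gives a d⁸ configuration. Bromide, chloride, and fluoride are weak-field ligands. With weak-field ligands the CFSE gain from square planar is small, so a 3d d⁸ ion takes the sterically preferred tetrahedral geometry. → tetrahedral.
For [Ni(CN)₄]²−: Each cyanide is −1; balancing the −2 overall charge requires Ni(II). Ni sits in group 10, so the d-electron count is 10 − 2 = 8. Cyanide is a strong-field ligand (high in the spectrochemical series). A 3d d⁸ ion with strong-field ligands gains enough CFSE to favour square planar over tetrahedral. → square planar.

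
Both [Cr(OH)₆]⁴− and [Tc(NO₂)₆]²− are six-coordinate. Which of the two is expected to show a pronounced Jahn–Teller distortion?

[Cr(OH)₆]⁴−

[Cr(OH)₆]⁴−: Ligand charges: each hydroxide is −1. With an overall charge of −4 the chromium centre must be in the +2 oxidation state. Chromium is a group-6 element; Cr(II) is therefore d⁴. Hydroxide is a weak-field ligand for a first-row metal, so the complex is high-spin. The t₂g³e_g¹ (high-spin) configuration has an unevenly filled e_g set; the Jahn–Teller theorem predicts a tetragonal distortion (typically axial elongation) to lift the degeneracy.
[Tc(NO₂)₆]²−: Ligand charges: each nitro (N-bound nitrite) is −1. With an overall charge of −2 the technetium centre must be in the +4 oxidation state. Group 7 minus oxidation state 4 gives a d³ configuration. The d³ configuration leaves the e_g set evenly filled (or empty) — no strong Jahn–Teller driving force.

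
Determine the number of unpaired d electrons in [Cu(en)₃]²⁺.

1 unpaired electron

Ligand charges: ethylenediamine is neutral. With an overall charge of +2 the copper centre must be in the +2 oxidation state.
Group 11 minus oxidation state 2 gives a d⁹ configuration.
Counting donor atoms: 3×ethylenediamine (bidentate) → 6 donors. Coordination number = 6.
In an octahedral field the d⁹ configuration is t₂g⁶e_g³ (only one arrangement possible), giving 1 unpaired electron.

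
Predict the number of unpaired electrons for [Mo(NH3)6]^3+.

3

Ligand charges: ammonia is neutral. With an overall charge of +3 the molybdenum centre must be in the +3 oxidation state.
Group 6 minus oxidation state 3 gives a d³ configuration.
In an octahedral field the d³ configuration is t₂g³e_g⁰ (only one arrangement possible), giving 3 unpaired electrons.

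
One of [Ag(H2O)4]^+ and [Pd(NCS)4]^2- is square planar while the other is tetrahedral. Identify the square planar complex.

For [Ag(H2O)4]^+: Summing ligand charges against the +1 overall charge gives an oxidation state of +1 for silver. Silver is a group-11 element; Ag(I) is therefore d¹⁰. A d¹⁰ ion has no crystal-field stabilisation preference between square planar and tetrahedral, so four ligands adopt the sterically favoured tetrahedral geometry. → tetrahedral.
For [Pd(NCS)4]^2-: Summing ligand charges against the −2 overall charge gives an oxidation state of +2 for palladium. Pd sits in group 10, so the d-electron count is 10 − 2 = 8. A 4d d⁸ ion has a large crystal-field splitting; square planar leaves the high-energy d_{x²−y²} orbital empty and maximises CFSE. → square planar.

[Pd(NCS)4]^2-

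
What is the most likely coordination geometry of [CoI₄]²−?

Ligand charges: each iodide is −1. With an overall charge of −2 the cobalt centre must be in the +2 oxidation state.
Cobalt is a group-9 element; Co(II) is therefore d⁷.
With 4 monodentate ligands the coordination number is 4.
Iodide is a weak-field ligand.
For a high-spin 3d d⁷ ion with weak-field ligands the small Δₜ gives little square-planar CFSE advantage, so four ligands adopt the sterically favoured tetrahedral geometry.

tetrahedral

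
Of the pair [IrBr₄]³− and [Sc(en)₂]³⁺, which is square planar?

For [IrBr₄]³−: Each bromide is −1; balancing the −3 overall charge requires Ir(I). Iridium is a group-9 element; Ir(I) is therefore d⁸. A 5d d⁸ ion has a large crystal-field splitting; square planar leaves the high-energy d_{x²−y²} orbital empty and maximises CFSE. → square planar.
For [Sc(en)₂]³⁺: Ligand charges: ethylenediamine is neutral. With an overall charge of +3 the scandium centre must be in the +3 oxidation state. Scandium is a group-3 element; Sc(III) is therefore d⁰. A d⁰ ion has no crystal-field stabilisation preference between square planar and tetrahedral, so four ligands adopt the sterically favoured tetrahedral geometry. → tetrahedral.

[IrBr₄]³−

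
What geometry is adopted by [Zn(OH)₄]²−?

tetrahedral

Each hydroxide is −1; balancing the −2 overall charge requires Zn(II).
Group 12 minus oxidation state 2 gives a d¹⁰ configuration.
Coordination number: 4.
A d¹⁰ ion has no crystal-field stabilisation preference between square planar and tetrahedral, so four ligands adopt the sterically favoured tetrahedral geometry.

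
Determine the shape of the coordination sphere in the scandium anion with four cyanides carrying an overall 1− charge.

tetrahedral

Summing ligand charges against the −1 overall charge gives an oxidation state of +3 for scandium.
Sc sits in group 3, so the d-electron count is 3 − 3 = 0.
With 4 monodentate ligands the coordination number is 4.
A d⁰ ion has no crystal-field stabilisation preference between square planar and tetrahedral, so four ligands adopt the sterically favoured tetrahedral geometry.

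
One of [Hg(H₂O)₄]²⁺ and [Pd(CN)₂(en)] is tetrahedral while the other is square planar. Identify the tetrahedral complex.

For [Hg(H₂O)₄]²⁺: Water is neutral; balancing the +2 overall charge requires Hg(II). Hg sits in group 12, so the d-electron count is 12 − 2 = 10. A d¹⁰ ion has no crystal-field stabilisation preference between square planar and tetrahedral, so four ligands adopt the sterically favoured tetrahedral geometry. → tetrahedral.
For [Pd(CN)₂(en)]: Summing ligand charges against the 0 overall charge gives an oxidation state of +2 for palladium. Palladium is a group-10 element; Pd(II) is therefore d⁸. A 4d d⁸ ion has a large crystal-field splitting; square planar leaves the high-energy d_{x²−y²} orbital empty and maximises CFSE. → square planar.

[Hg(H₂O)₄]²⁺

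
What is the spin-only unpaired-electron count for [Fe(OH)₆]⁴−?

Each hydroxide is −1; balancing the −4 overall charge requires Fe(II).
Group 8 minus oxidation state 2 gives a d⁶ configuration.
The spin state decides the count: Hydroxide is a weak-field ligand for a first-row metal, so the complex is high-spin.
An octahedral high-spin d⁶ ion is t₂g⁴e_g², giving 4 unpaired electrons.

4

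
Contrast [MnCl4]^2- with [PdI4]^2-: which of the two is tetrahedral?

For [MnCl4]^2-: Ligand charges: each chloride is −1. With an overall charge of −2 the manganese centre must be in the +2 oxidation state. Manganese is a group-7 element; Mn(II) is therefore d⁵. A high-spin d⁵ ion has zero CFSE in either geometry, so four ligands adopt the sterically favoured tetrahedral geometry. → tetrahedral.
For [PdI4]^2-: Summing ligand charges against the −2 overall charge gives an oxidation state of +2 for palladium. Pd sits in group 10, so the d-electron count is 10 − 2 = 8. A 4d d⁸ ion has a large crystal-field splitting; square planar leaves the high-energy d_{x²−y²} orbital empty and maximises CFSE. → square planar.

[MnCl4]^2-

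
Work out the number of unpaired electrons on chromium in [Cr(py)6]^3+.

3 unpaired electrons

Pyridine is neutral; balancing the +3 overall charge requires Cr(III).
Group 6 minus oxidation state 3 gives a d³ configuration.
In an octahedral field the d³ configuration is t₂g³e_g⁰ (only one arrangement possible), giving 3 unpaired electrons.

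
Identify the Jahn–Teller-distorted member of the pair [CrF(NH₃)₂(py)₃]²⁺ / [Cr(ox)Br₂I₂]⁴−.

[CrF(NH₃)₂(py)₃]²⁺: Summing ligand charges against the +2 overall charge gives an oxidation state of +3 for chromium. Group 6 minus oxidation state 3 gives a d³ configuration. The d³ configuration leaves the e_g set evenly filled (or empty) — no strong Jahn–Teller driving force.
[Cr(ox)Br₂I₂]⁴−: Each oxalate is −2; each bromide is −1; each iodide is −1; balancing the −4 overall charge requires Cr(II). Cr sits in group 6, so the d-electron count is 6 − 2 = 4. Bromide, iodide, and oxalate are weak-field ligands for a first-row metal, so the complex is high-spin. The t₂g³e_g¹ (high-spin) configuration has an unevenly filled e_g set; the Jahn–Teller theorem predicts a tetragonal distortion (typically axial elongation) to lift the degeneracy.

[Cr(ox)Br₂I₂]⁴−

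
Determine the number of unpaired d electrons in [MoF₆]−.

1 unpaired electron

Summing ligand charges against the −1 overall charge gives an oxidation state of +5 for molybdenum.
Molybdenum is a group-6 element; Mo(V) is therefore d¹.
In an octahedral field the d¹ configuration is t₂g¹e_g⁰ (only one arrangement possible), giving 1 unpaired electron.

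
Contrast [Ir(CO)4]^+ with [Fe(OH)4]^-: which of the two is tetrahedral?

For [Ir(CO)4]^+: Summing ligand charges against the +1 overall charge gives an oxidation state of +1 for iridium. Iridium is a group-9 element; Ir(I) is therefore d⁸. A 5d d⁸ ion has a large crystal-field splitting; square planar leaves the high-energy d_{x²−y²} orbital empty and maximises CFSE. → square planar.
For [Fe(OH)4]^-: Ligand charges: each hydroxide is −1. With an overall charge of −1 the iron centre must be in the +3 oxidation state. Group 8 minus oxidation state 3 gives a d⁵ configuration. A high-spin d⁵ ion has zero CFSE in either geometry, so four ligands adopt the sterically favoured tetrahedral geometry. → tetrahedral.

[Fe(OH)4]^-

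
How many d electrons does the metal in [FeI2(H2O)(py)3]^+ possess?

Each iodide is −1; water is neutral; pyridine is neutral; balancing the +1 overall charge requires Fe(III).
Fe sits in group 8, so the d-electron count is 8 − 3 = 5.

d5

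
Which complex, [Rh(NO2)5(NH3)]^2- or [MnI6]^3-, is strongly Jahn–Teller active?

[MnI6]^3-

[Rh(NO2)5(NH3)]^2-: Each nitro (N-bound nitrite) is −1; ammonia is neutral; balancing the −2 overall charge requires Rh(III). Rhodium is a group-9 element; Rh(III) is therefore d⁶. A 4d ion has a large Δₒ and is invariably low-spin. The d⁶ configuration leaves the e_g set evenly filled (or empty) — no strong Jahn–Teller driving force.
[MnI6]^3-: Each iodide is −1; balancing the −3 overall charge requires Mn(III). Manganese is a group-7 element; Mn(III) is therefore d⁴. Iodide is a weak-field ligand for a first-row metal, so the complex is high-spin. The t₂g³e_g¹ (high-spin) configuration has an unevenly filled e_g set; the Jahn–Teller theorem predicts a tetragonal distortion (typically axial elongation) to lift the degeneracy.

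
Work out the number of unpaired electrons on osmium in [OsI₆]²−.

2

Each iodide is −1; balancing the −2 overall charge requires Os(IV).
Osmium is a group-8 element; Os(IV) is therefore d⁴.
The spin state decides the count: a 5d ion has a large Δₒ and is invariably low-spin.
An octahedral low-spin d⁴ ion is t₂g⁴e_g⁰, giving 2 unpaired electrons.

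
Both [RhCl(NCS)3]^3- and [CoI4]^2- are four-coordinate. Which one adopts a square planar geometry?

[RhCl(NCS)3]^3-

For [RhCl(NCS)3]^3-: Ligand charges: each chloride is −1; each isothiocyanate is −1. With an overall charge of −3 the rhodium centre must be in the +1 oxidation state. Group 9 minus oxidation state 1 gives a d⁸ configuration. A 4d d⁸ ion has a large crystal-field splitting; square planar leaves the high-energy d_{x²−y²} orbital empty and maximises CFSE. → square planar.
For [CoI4]^2-: Summing ligand charges against the −2 overall charge gives an oxidation state of +2 for cobalt. Co sits in group 9, so the d-electron count is 9 − 2 = 7. For a high-spin 3d d⁷ ion with weak-field ligands the small Δₜ gives little square-planar CFSE advantage, so four ligands adopt the sterically favoured tetrahedral geometry. → tetrahedral.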